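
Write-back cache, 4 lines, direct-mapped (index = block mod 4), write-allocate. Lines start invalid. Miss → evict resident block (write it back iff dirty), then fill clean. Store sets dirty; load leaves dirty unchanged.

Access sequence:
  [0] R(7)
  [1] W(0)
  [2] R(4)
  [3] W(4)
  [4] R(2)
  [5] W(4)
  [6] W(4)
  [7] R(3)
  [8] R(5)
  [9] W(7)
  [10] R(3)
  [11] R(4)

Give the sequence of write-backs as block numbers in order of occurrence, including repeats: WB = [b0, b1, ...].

WB = [0, 7]

0: R B7 → L3 miss [-]
1: W B0 → L0 miss [D]
2: R B4 → L0 miss wb→B0 [-]
3: W B4 → L0 hit [D]
4: R B2 → L2 miss [-]
5: W B4 → L0 hit [D]
6: W B4 → L0 hit [D]
7: R B3 → L3 miss [-]
8: R B5 → L1 miss [-]
9: W B7 → L3 miss [D]
10: R B3 → L3 miss wb→B7 [-]
11: R B4 → L0 hit [D]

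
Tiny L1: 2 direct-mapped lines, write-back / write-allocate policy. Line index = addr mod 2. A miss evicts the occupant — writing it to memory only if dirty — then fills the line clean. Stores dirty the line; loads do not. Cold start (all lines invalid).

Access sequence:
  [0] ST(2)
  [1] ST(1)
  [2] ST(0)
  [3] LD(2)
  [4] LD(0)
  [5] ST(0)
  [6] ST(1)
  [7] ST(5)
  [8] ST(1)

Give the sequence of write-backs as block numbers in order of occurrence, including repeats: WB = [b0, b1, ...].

WB = [2, 0, 1, 5]

0: W B2 -> L0 miss  d=D]
1: W B1 -> L1 miss  d=D]
2: W B0 -> L0 miss wb->B2  d=D]
3: R B2 -> L0 miss wb->B0  d=-]
4: R B0 -> L0 miss  d=-]
5: W B0 -> L0 hit  d=D]
6: W B1 -> L1 hit  d=D]
7: W B5 -> L1 miss wb->B1  d=D]
8: W B1 -> L1 miss wb->B5  d=D]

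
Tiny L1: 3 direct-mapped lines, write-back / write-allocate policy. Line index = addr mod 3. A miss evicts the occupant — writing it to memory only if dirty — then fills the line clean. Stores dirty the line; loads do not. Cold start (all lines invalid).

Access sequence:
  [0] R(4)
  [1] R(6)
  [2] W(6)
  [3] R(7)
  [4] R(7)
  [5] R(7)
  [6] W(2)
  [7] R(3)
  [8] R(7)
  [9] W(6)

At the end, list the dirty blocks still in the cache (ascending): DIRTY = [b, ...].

0: R B4 -> L1 miss  d=-]
1: R B6 -> L0 miss  d=-]
2: W B6 -> L0 hit  d=D]
3: R B7 -> L1 miss  d=-]
4: R B7 -> L1 hit  d=-]
5: R B7 -> L1 hit  d=-]
6: W B2 -> L2 miss  d=D]
7: R B3 -> L0 miss wb->B6  d=-]
8: R B7 -> L1 hit  d=-]
9: W B6 -> L0 miss  d=D]

DIRTY = [2, 6]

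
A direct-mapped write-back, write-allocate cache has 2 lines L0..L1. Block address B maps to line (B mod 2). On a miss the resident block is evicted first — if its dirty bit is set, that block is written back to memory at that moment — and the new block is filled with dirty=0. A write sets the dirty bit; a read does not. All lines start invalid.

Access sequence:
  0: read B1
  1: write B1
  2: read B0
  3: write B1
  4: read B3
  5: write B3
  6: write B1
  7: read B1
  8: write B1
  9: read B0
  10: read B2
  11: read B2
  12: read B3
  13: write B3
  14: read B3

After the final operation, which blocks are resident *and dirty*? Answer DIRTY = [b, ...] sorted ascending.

DIRTY = [3]

0: R B1 → L1 miss [-]
1: W B1 → L1 hit [D]
2: R B0 → L0 miss [-]
3: W B1 → L1 hit [D]
4: R B3 → L1 miss wb→B1 [-]
5: W B3 → L1 hit [D]
6: W B1 → L1 miss wb→B3 [D]
7: R B1 → L1 hit [D]
8: W B1 → L1 hit [D]
9: R B0 → L0 hit [-]
10: R B2 → L0 miss [-]
11: R B2 → L0 hit [-]
12: R B3 → L1 miss wb→B1 [-]
13: W B3 → L1 hit [D]
14: R B3 → L1 hit [D]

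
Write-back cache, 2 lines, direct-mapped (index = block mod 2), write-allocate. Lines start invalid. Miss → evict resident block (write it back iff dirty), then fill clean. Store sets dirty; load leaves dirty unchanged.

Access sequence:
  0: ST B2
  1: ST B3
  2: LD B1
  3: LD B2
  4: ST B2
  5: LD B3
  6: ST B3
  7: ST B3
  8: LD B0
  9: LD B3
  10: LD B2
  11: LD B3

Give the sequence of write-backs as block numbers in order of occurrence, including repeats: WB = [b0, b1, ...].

  0 | W B2 → L0 miss [D]
  1 | W B3 → L1 miss [D]
  2 | R B1 → L1 miss wb→B3 [-]
  3 | R B2 → L0 hit [D]
  4 | W B2 → L0 hit [D]
  5 | R B3 → L1 miss [-]
  6 | W B3 → L1 hit [D]
  7 | W B3 → L1 hit [D]
  8 | R B0 → L0 miss wb→B2 [-]
  9 | R B3 → L1 hit [D]
  10 | R B2 → L0 miss [-]
  11 | R B3 → L1 hit [D]

WB = [3, 2]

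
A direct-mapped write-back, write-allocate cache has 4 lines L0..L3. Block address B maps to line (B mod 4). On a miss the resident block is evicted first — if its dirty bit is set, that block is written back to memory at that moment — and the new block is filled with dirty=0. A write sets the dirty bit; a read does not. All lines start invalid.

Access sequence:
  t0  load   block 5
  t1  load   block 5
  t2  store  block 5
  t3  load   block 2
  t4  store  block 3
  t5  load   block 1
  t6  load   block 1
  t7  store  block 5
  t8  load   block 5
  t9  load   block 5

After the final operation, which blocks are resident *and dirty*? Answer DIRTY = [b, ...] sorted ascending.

0: R B5 → L1 miss [-]
1: R B5 → L1 hit [-]
2: W B5 → L1 hit [D]
3: R B2 → L2 miss [-]
4: W B3 → L3 miss [D]
5: R B1 → L1 miss wb→B5 [-]
6: R B1 → L1 hit [-]
7: W B5 → L1 miss [D]
8: R B5 → L1 hit [D]
9: R B5 → L1 hit [D]

DIRTY = [3, 5]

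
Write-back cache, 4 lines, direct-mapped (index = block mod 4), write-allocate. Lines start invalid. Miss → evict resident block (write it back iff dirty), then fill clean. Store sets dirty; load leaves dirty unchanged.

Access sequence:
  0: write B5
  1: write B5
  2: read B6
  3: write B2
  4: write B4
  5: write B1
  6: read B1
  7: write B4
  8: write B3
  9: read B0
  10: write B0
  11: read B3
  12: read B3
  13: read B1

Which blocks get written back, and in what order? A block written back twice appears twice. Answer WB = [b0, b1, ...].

WB = [5, 4]

0: W B5 → L1 miss [D]
1: W B5 → L1 hit [D]
2: R B6 → L2 miss [-]
3: W B2 → L2 miss [D]
4: W B4 → L0 miss [D]
5: W B1 → L1 miss wb→B5 [D]
6: R B1 → L1 hit [D]
7: W B4 → L0 hit [D]
8: W B3 → L3 miss [D]
9: R B0 → L0 miss wb→B4 [-]
10: W B0 → L0 hit [D]
11: R B3 → L3 hit [D]
12: R B3 → L3 hit [D]
13: R B1 → L1 hit [D]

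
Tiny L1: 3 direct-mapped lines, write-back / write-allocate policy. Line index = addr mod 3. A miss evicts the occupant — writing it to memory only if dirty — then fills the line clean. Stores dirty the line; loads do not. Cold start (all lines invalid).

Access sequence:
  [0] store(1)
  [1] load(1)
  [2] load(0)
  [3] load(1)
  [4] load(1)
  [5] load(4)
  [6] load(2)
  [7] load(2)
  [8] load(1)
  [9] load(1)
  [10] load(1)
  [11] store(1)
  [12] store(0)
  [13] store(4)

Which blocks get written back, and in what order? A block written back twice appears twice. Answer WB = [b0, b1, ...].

WB = [1, 1]

0: W B1 → L1 miss [D]
1: R B1 → L1 hit [D]
2: R B0 → L0 miss [-]
3: R B1 → L1 hit [D]
4: R B1 → L1 hit [D]
5: R B4 → L1 miss wb→B1 [-]
6: R B2 → L2 miss [-]
7: R B2 → L2 hit [-]
8: R B1 → L1 miss [-]
9: R B1 → L1 hit [-]
10: R B1 → L1 hit [-]
11: W B1 → L1 hit [D]
12: W B0 → L0 hit [D]
13: W B4 → L1 miss wb→B1 [D]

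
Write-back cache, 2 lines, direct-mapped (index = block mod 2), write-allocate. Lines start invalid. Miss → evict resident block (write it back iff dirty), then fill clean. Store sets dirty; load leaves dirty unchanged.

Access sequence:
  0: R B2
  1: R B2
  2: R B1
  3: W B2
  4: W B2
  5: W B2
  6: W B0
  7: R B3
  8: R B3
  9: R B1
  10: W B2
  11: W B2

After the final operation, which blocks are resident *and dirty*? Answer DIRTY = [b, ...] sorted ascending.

DIRTY = [2]

0: R B2 -> L0 miss  d=-]
1: R B2 -> L0 hit  d=-]
2: R B1 -> L1 miss  d=-]
3: W B2 -> L0 hit  d=D]
4: W B2 -> L0 hit  d=D]
5: W B2 -> L0 hit  d=D]
6: W B0 -> L0 miss wb->B2  d=D]
7: R B3 -> L1 miss  d=-]
8: R B3 -> L1 hit  d=-]
9: R B1 -> L1 miss  d=-]
10: W B2 -> L0 miss wb->B0  d=D]
11: W B2 -> L0 hit  d=D]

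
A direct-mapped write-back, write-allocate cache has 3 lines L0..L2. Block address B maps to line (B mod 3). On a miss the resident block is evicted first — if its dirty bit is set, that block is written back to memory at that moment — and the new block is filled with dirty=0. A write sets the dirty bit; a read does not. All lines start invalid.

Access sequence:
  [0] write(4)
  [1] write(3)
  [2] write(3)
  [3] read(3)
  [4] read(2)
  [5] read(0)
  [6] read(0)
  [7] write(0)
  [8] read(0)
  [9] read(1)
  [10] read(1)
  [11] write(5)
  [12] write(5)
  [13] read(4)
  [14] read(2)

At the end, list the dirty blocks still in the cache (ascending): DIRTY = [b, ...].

0: W B4 → L1 miss [D]
1: W B3 → L0 miss [D]
2: W B3 → L0 hit [D]
3: R B3 → L0 hit [D]
4: R B2 → L2 miss [-]
5: R B0 → L0 miss wb→B3 [-]
6: R B0 → L0 hit [-]
7: W B0 → L0 hit [D]
8: R B0 → L0 hit [D]
9: R B1 → L1 miss wb→B4 [-]
10: R B1 → L1 hit [-]
11: W B5 → L2 miss [D]
12: W B5 → L2 hit [D]
13: R B4 → L1 miss [-]
14: R B2 → L2 miss wb→B5 [-]

DIRTY = [0]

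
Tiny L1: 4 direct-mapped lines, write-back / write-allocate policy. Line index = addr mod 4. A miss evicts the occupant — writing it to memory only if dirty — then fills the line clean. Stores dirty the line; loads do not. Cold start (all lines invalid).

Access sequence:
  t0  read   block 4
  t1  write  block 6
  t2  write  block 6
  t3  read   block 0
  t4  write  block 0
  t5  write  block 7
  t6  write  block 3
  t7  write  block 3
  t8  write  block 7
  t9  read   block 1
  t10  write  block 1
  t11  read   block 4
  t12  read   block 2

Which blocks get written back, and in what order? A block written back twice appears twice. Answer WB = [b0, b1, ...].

WB = [7, 3, 0, 6]

  0 | R B4 → L0 miss [-]
  1 | W B6 → L2 miss [D]
  2 | W B6 → L2 hit [D]
  3 | R B0 → L0 miss [-]
  4 | W B0 → L0 hit [D]
  5 | W B7 → L3 miss [D]
  6 | W B3 → L3 miss wb→B7 [D]
  7 | W B3 → L3 hit [D]
  8 | W B7 → L3 miss wb→B3 [D]
  9 | R B1 → L1 miss [-]
  10 | W B1 → L1 hit [D]
  11 | R B4 → L0 miss wb→B0 [-]
  12 | R B2 → L2 miss wb→B6 [-]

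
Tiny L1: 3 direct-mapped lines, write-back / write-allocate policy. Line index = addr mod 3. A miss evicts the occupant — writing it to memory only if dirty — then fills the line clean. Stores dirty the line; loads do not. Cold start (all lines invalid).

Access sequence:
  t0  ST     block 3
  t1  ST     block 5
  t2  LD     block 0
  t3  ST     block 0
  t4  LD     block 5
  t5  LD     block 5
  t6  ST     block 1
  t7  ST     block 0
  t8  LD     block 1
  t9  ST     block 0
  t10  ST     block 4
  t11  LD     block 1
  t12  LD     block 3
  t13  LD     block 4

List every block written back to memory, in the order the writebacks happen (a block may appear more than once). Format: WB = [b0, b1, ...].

  0 | W B3 → L0 miss [D]
  1 | W B5 → L2 miss [D]
  2 | R B0 → L0 miss wb→B3 [-]
  3 | W B0 → L0 hit [D]
  4 | R B5 → L2 hit [D]
  5 | R B5 → L2 hit [D]
  6 | W B1 → L1 miss [D]
  7 | W B0 → L0 hit [D]
  8 | R B1 → L1 hit [D]
  9 | W B0 → L0 hit [D]
  10 | W B4 → L1 miss wb→B1 [D]
  11 | R B1 → L1 miss wb→B4 [-]
  12 | R B3 → L0 miss wb→B0 [-]
  13 | R B4 → L1 miss [-]

WB = [3, 1, 4, 0]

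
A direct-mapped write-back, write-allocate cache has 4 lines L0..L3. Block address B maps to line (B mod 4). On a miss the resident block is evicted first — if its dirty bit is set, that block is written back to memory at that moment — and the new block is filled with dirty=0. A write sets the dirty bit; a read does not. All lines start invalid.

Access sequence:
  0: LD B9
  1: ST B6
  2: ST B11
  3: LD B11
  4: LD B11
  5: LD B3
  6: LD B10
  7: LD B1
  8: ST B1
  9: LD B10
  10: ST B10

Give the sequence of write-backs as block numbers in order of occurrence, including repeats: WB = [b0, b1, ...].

0: R B9 → L1 miss [-]
1: W B6 → L2 miss [D]
2: W B11 → L3 miss [D]
3: R B11 → L3 hit [D]
4: R B11 → L3 hit [D]
5: R B3 → L3 miss wb→B11 [-]
6: R B10 → L2 miss wb→B6 [-]
7: R B1 → L1 miss [-]
8: W B1 → L1 hit [D]
9: R B10 → L2 hit [-]
10: W B10 → L2 hit [D]

WB = [11, 6]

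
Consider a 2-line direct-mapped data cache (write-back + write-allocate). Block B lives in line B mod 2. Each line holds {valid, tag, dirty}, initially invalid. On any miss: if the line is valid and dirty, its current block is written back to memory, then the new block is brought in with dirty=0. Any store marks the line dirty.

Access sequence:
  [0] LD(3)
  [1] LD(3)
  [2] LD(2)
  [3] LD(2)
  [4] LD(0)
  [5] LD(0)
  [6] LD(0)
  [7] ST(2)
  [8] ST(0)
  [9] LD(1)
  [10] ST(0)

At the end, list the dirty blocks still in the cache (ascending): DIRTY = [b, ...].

DIRTY = [0]

  0 | R B3 → L1 miss [-]
  1 | R B3 → L1 hit [-]
  2 | R B2 → L0 miss [-]
  3 | R B2 → L0 hit [-]
  4 | R B0 → L0 miss [-]
  5 | R B0 → L0 hit [-]
  6 | R B0 → L0 hit [-]
  7 | W B2 → L0 miss [D]
  8 | W B0 → L0 miss wb→B2 [D]
  9 | R B1 → L1 miss [-]
  10 | W B0 → L0 hit [D]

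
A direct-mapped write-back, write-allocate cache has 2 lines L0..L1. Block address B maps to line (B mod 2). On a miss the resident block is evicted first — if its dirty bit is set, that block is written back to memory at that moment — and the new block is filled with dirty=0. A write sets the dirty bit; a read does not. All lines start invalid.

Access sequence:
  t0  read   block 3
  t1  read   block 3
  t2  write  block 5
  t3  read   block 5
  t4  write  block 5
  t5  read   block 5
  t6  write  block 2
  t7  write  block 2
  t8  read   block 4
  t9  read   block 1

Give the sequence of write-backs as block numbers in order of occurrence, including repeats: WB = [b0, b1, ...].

WB = [2, 5]

0: R B3 -> L1 miss  d=-]
1: R B3 -> L1 hit  d=-]
2: W B5 -> L1 miss  d=D]
3: R B5 -> L1 hit  d=D]
4: W B5 -> L1 hit  d=D]
5: R B5 -> L1 hit  d=D]
6: W B2 -> L0 miss  d=D]
7: W B2 -> L0 hit  d=D]
8: R B4 -> L0 miss wb->B2  d=-]
9: R B1 -> L1 miss wb->B5  d=-]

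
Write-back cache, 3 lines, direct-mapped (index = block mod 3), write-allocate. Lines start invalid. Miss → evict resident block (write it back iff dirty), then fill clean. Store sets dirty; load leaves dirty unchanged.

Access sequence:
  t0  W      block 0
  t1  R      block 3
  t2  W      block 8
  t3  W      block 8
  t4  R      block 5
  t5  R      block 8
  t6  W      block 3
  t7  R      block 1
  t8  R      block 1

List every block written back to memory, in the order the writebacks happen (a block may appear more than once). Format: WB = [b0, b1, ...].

0: W B0 → L0 miss [D]
1: R B3 → L0 miss wb→B0 [-]
2: W B8 → L2 miss [D]
3: W B8 → L2 hit [D]
4: R B5 → L2 miss wb→B8 [-]
5: R B8 → L2 miss [-]
6: W B3 → L0 hit [D]
7: R B1 → L1 miss [-]
8: R B1 → L1 hit [-]

WB = [0, 8]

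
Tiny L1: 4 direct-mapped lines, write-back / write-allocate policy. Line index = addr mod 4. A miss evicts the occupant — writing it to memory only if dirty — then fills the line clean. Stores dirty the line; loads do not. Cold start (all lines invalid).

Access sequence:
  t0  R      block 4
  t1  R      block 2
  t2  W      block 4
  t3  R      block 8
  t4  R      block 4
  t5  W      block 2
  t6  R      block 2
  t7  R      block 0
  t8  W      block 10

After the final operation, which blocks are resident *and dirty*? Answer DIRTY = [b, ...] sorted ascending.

DIRTY = [10]

  0 | R B4 → L0 miss [-]
  1 | R B2 → L2 miss [-]
  2 | W B4 → L0 hit [D]
  3 | R B8 → L0 miss wb→B4 [-]
  4 | R B4 → L0 miss [-]
  5 | W B2 → L2 hit [D]
  6 | R B2 → L2 hit [D]
  7 | R B0 → L0 miss [-]
  8 | W B10 → L2 miss wb→B2 [D]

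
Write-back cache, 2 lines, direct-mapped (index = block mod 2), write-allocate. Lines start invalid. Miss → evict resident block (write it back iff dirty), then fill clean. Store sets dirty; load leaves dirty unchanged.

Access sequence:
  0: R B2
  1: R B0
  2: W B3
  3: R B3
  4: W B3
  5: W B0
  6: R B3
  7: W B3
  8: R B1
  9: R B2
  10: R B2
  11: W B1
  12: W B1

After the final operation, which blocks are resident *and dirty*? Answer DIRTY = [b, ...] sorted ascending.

DIRTY = [1]

  0 | R B2 → L0 miss [-]
  1 | R B0 → L0 miss [-]
  2 | W B3 → L1 miss [D]
  3 | R B3 → L1 hit [D]
  4 | W B3 → L1 hit [D]
  5 | W B0 → L0 hit [D]
  6 | R B3 → L1 hit [D]
  7 | W B3 → L1 hit [D]
  8 | R B1 → L1 miss wb→B3 [-]
  9 | R B2 → L0 miss wb→B0 [-]
  10 | R B2 → L0 hit [-]
  11 | W B1 → L1 hit [D]
  12 | W B1 → L1 hit [D]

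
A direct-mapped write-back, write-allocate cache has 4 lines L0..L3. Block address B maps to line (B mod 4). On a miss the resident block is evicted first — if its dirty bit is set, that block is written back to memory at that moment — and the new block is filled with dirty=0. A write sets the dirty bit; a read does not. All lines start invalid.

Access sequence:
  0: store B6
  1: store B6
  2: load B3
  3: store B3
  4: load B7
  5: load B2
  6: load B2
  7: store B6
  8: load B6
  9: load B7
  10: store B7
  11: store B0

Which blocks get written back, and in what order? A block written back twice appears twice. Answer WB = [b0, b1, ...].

WB = [3, 6]

0: W B6 → L2 miss [D]
1: W B6 → L2 hit [D]
2: R B3 → L3 miss [-]
3: W B3 → L3 hit [D]
4: R B7 → L3 miss wb→B3 [-]
5: R B2 → L2 miss wb→B6 [-]
6: R B2 → L2 hit [-]
7: W B6 → L2 miss [D]
8: R B6 → L2 hit [D]
9: R B7 → L3 hit [-]
10: W B7 → L3 hit [D]
11: W B0 → L0 miss [D]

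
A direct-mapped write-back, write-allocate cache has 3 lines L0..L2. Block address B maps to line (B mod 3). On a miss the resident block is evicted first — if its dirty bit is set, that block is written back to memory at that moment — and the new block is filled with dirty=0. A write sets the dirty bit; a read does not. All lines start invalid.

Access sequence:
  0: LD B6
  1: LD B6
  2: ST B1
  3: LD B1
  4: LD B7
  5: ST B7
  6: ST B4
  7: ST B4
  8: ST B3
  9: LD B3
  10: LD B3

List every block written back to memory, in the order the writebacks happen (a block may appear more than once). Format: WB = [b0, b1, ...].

0: R B6 -> L0 miss  d=-]
1: R B6 -> L0 hit  d=-]
2: W B1 -> L1 miss  d=D]
3: R B1 -> L1 hit  d=D]
4: R B7 -> L1 miss wb->B1  d=-]
5: W B7 -> L1 hit  d=D]
6: W B4 -> L1 miss wb->B7  d=D]
7: W B4 -> L1 hit  d=D]
8: W B3 -> L0 miss  d=D]
9: R B3 -> L0 hit  d=D]
10: R B3 -> L0 hit  d=D]

WB = [1, 7]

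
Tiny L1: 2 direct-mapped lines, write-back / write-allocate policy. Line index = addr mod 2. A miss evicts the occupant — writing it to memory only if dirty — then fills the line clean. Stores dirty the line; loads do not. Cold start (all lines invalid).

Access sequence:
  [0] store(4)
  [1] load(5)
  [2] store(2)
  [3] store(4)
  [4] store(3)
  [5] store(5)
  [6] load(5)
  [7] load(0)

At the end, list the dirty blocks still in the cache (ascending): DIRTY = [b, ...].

DIRTY = [5]

0: W B4 -> L0 miss  d=D]
1: R B5 -> L1 miss  d=-]
2: W B2 -> L0 miss wb->B4  d=D]
3: W B4 -> L0 miss wb->B2  d=D]
4: W B3 -> L1 miss  d=D]
5: W B5 -> L1 miss wb->B3  d=D]
6: R B5 -> L1 hit  d=D]
7: R B0 -> L0 miss wb->B4  d=-]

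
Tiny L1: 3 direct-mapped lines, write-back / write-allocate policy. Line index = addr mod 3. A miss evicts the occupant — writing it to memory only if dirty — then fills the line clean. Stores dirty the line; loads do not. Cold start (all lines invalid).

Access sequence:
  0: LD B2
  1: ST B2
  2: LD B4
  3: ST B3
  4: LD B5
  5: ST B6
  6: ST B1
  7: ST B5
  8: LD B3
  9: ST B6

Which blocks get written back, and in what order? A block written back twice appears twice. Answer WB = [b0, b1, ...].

WB = [2, 3, 6]

  0 | R B2 → L2 miss [-]
  1 | W B2 → L2 hit [D]
  2 | R B4 → L1 miss [-]
  3 | W B3 → L0 miss [D]
  4 | R B5 → L2 miss wb→B2 [-]
  5 | W B6 → L0 miss wb→B3 [D]
  6 | W B1 → L1 miss [D]
  7 | W B5 → L2 hit [D]
  8 | R B3 → L0 miss wb→B6 [-]
  9 | W B6 → L0 miss [D]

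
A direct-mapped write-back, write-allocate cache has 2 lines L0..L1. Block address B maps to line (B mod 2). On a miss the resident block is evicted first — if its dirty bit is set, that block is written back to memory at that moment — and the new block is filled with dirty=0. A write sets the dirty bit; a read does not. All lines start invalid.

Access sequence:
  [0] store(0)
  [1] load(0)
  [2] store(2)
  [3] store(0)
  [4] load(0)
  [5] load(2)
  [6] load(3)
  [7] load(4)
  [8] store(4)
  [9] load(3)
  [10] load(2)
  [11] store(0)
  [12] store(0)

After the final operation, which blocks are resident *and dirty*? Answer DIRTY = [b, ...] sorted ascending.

DIRTY = [0]

  0 | W B0 → L0 miss [D]
  1 | R B0 → L0 hit [D]
  2 | W B2 → L0 miss wb→B0 [D]
  3 | W B0 → L0 miss wb→B2 [D]
  4 | R B0 → L0 hit [D]
  5 | R B2 → L0 miss wb→B0 [-]
  6 | R B3 → L1 miss [-]
  7 | R B4 → L0 miss [-]
  8 | W B4 → L0 hit [D]
  9 | R B3 → L1 hit [-]
  10 | R B2 → L0 miss wb→B4 [-]
  11 | W B0 → L0 miss [D]
  12 | W B0 → L0 hit [D]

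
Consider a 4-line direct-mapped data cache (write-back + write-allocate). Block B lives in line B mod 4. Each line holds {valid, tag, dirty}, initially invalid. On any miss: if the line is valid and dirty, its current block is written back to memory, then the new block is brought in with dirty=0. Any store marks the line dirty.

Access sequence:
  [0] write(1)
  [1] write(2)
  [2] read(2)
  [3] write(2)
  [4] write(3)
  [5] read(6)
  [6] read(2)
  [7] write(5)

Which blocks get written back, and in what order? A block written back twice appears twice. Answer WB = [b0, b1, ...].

WB = [2, 1]

0: W B1 → L1 miss [D]
1: W B2 → L2 miss [D]
2: R B2 → L2 hit [D]
3: W B2 → L2 hit [D]
4: W B3 → L3 miss [D]
5: R B6 → L2 miss wb→B2 [-]
6: R B2 → L2 miss [-]
7: W B5 → L1 miss wb→B1 [D]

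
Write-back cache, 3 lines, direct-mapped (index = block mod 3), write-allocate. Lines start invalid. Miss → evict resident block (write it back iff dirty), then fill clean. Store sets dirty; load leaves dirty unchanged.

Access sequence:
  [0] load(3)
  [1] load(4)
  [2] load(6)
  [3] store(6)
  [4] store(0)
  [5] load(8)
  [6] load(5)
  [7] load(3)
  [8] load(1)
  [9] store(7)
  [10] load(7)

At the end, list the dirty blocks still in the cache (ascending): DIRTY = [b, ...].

DIRTY = [7]

0: R B3 → L0 miss [-]
1: R B4 → L1 miss [-]
2: R B6 → L0 miss [-]
3: W B6 → L0 hit [D]
4: W B0 → L0 miss wb→B6 [D]
5: R B8 → L2 miss [-]
6: R B5 → L2 miss [-]
7: R B3 → L0 miss wb→B0 [-]
8: R B1 → L1 miss [-]
9: W B7 → L1 miss [D]
10: R B7 → L1 hit [D]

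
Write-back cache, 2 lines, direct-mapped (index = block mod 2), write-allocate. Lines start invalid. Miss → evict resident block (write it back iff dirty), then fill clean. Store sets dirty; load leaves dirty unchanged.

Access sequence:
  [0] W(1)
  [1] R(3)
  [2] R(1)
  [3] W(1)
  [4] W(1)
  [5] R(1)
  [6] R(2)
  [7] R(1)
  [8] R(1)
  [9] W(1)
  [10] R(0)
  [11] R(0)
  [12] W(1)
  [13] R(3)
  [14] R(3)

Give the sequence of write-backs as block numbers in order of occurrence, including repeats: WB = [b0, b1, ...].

WB = [1, 1]

  0 | W B1 → L1 miss [D]
  1 | R B3 → L1 miss wb→B1 [-]
  2 | R B1 → L1 miss [-]
  3 | W B1 → L1 hit [D]
  4 | W B1 → L1 hit [D]
  5 | R B1 → L1 hit [D]
  6 | R B2 → L0 miss [-]
  7 | R B1 → L1 hit [D]
  8 | R B1 → L1 hit [D]
  9 | W B1 → L1 hit [D]
  10 | R B0 → L0 miss [-]
  11 | R B0 → L0 hit [-]
  12 | W B1 → L1 hit [D]
  13 | R B3 → L1 miss wb→B1 [-]
  14 | R B3 → L1 hit [-]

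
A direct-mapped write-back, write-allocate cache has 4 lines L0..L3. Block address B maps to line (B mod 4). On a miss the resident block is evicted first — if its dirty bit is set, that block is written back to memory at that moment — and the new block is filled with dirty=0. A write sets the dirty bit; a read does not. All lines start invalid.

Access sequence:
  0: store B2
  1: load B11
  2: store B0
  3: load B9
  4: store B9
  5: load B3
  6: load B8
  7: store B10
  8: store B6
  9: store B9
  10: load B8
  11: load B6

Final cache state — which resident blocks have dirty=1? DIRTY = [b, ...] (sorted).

DIRTY = [6, 9]

0: W B2 → L2 miss [D]
1: R B11 → L3 miss [-]
2: W B0 → L0 miss [D]
3: R B9 → L1 miss [-]
4: W B9 → L1 hit [D]
5: R B3 → L3 miss [-]
6: R B8 → L0 miss wb→B0 [-]
7: W B10 → L2 miss wb→B2 [D]
8: W B6 → L2 miss wb→B10 [D]
9: W B9 → L1 hit [D]
10: R B8 → L0 hit [-]
11: R B6 → L2 hit [D]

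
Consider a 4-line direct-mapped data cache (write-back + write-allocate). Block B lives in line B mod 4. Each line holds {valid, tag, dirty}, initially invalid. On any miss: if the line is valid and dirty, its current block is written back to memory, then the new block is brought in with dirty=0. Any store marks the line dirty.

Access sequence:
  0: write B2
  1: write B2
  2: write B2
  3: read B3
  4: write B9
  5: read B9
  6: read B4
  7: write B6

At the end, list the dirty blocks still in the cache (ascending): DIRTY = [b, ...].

0: W B2 → L2 miss [D]
1: W B2 → L2 hit [D]
2: W B2 → L2 hit [D]
3: R B3 → L3 miss [-]
4: W B9 → L1 miss [D]
5: R B9 → L1 hit [D]
6: R B4 → L0 miss [-]
7: W B6 → L2 miss wb→B2 [D]

DIRTY = [6, 9]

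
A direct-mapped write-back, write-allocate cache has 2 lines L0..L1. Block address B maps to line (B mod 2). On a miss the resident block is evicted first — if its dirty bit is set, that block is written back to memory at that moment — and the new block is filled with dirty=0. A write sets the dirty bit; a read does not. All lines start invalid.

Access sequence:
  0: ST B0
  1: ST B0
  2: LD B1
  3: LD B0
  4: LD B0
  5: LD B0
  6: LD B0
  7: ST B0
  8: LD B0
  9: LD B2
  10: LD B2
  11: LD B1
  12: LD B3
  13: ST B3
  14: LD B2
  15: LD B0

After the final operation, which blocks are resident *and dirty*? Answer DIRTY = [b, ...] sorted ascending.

DIRTY = [3]

0: W B0 -> L0 miss  d=D]
1: W B0 -> L0 hit  d=D]
2: R B1 -> L1 miss  d=-]
3: R B0 -> L0 hit  d=D]
4: R B0 -> L0 hit  d=D]
5: R B0 -> L0 hit  d=D]
6: R B0 -> L0 hit  d=D]
7: W B0 -> L0 hit  d=D]
8: R B0 -> L0 hit  d=D]
9: R B2 -> L0 miss wb->B0  d=-]
10: R B2 -> L0 hit  d=-]
11: R B1 -> L1 hit  d=-]
12: R B3 -> L1 miss  d=-]
13: W B3 -> L1 hit  d=D]
14: R B2 -> L0 hit  d=-]
15: R B0 -> L0 miss  d=-]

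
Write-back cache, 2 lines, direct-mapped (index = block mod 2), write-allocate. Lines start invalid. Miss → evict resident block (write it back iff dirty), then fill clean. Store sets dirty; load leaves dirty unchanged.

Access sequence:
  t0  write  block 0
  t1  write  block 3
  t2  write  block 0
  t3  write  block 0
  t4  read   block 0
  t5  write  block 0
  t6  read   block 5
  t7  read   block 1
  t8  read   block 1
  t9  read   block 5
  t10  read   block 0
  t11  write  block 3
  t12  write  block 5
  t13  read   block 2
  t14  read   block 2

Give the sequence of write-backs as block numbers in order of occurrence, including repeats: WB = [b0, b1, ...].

  0 | W B0 → L0 miss [D]
  1 | W B3 → L1 miss [D]
  2 | W B0 → L0 hit [D]
  3 | W B0 → L0 hit [D]
  4 | R B0 → L0 hit [D]
  5 | W B0 → L0 hit [D]
  6 | R B5 → L1 miss wb→B3 [-]
  7 | R B1 → L1 miss [-]
  8 | R B1 → L1 hit [-]
  9 | R B5 → L1 miss [-]
  10 | R B0 → L0 hit [D]
  11 | W B3 → L1 miss [D]
  12 | W B5 → L1 miss wb→B3 [D]
  13 | R B2 → L0 miss wb→B0 [-]
  14 | R B2 → L0 hit [-]

WB = [3, 3, 0]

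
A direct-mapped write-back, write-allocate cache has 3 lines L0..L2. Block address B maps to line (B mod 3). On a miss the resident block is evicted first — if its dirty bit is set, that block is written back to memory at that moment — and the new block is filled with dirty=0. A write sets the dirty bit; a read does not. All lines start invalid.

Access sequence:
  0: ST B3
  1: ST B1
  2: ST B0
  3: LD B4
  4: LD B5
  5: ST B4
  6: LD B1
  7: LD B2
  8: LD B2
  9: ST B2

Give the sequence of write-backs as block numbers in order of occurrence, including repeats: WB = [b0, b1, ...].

WB = [3, 1, 4]

  0 | W B3 → L0 miss [D]
  1 | W B1 → L1 miss [D]
  2 | W B0 → L0 miss wb→B3 [D]
  3 | R B4 → L1 miss wb→B1 [-]
  4 | R B5 → L2 miss [-]
  5 | W B4 → L1 hit [D]
  6 | R B1 → L1 miss wb→B4 [-]
  7 | R B2 → L2 miss [-]
  8 | R B2 → L2 hit [-]
  9 | W B2 → L2 hit [D]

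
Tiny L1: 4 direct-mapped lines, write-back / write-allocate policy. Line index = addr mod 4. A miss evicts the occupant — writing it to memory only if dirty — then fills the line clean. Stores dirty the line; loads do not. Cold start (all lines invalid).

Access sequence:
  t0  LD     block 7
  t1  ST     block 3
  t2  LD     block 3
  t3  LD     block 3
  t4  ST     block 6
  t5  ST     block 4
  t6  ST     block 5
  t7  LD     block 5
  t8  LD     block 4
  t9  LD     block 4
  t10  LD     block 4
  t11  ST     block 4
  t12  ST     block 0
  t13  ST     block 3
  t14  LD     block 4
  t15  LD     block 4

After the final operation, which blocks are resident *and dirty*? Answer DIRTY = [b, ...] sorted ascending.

DIRTY = [3, 5, 6]

  0 | R B7 → L3 miss [-]
  1 | W B3 → L3 miss [D]
  2 | R B3 → L3 hit [D]
  3 | R B3 → L3 hit [D]
  4 | W B6 → L2 miss [D]
  5 | W B4 → L0 miss [D]
  6 | W B5 → L1 miss [D]
  7 | R B5 → L1 hit [D]
  8 | R B4 → L0 hit [D]
  9 | R B4 → L0 hit [D]
  10 | R B4 → L0 hit [D]
  11 | W B4 → L0 hit [D]
  12 | W B0 → L0 miss wb→B4 [D]
  13 | W B3 → L3 hit [D]
  14 | R B4 → L0 miss wb→B0 [-]
  15 | R B4 → L0 hit [-]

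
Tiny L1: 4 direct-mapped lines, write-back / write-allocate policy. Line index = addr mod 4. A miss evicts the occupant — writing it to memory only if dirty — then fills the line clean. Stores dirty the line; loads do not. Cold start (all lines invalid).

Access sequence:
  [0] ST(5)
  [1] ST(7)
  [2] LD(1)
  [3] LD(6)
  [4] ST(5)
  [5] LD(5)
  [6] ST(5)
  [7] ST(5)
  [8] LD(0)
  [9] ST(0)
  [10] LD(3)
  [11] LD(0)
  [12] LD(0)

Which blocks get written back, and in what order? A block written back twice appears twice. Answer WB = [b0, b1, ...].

WB = [5, 7]

0: W B5 -> L1 miss  d=D]
1: W B7 -> L3 miss  d=D]
2: R B1 -> L1 miss wb->B5  d=-]
3: R B6 -> L2 miss  d=-]
4: W B5 -> L1 miss  d=D]
5: R B5 -> L1 hit  d=D]
6: W B5 -> L1 hit  d=D]
7: W B5 -> L1 hit  d=D]
8: R B0 -> L0 miss  d=-]
9: W B0 -> L0 hit  d=D]
10: R B3 -> L3 miss wb->B7  d=-]
11: R B0 -> L0 hit  d=D]
12: R B0 -> L0 hit  d=D]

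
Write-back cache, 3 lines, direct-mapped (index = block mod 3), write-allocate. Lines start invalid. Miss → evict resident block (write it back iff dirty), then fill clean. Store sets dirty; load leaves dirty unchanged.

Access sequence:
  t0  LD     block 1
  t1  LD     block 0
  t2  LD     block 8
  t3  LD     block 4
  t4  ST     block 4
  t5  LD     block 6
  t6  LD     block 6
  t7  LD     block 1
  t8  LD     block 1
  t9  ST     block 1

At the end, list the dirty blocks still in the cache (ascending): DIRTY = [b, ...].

  0 | R B1 → L1 miss [-]
  1 | R B0 → L0 miss [-]
  2 | R B8 → L2 miss [-]
  3 | R B4 → L1 miss [-]
  4 | W B4 → L1 hit [D]
  5 | R B6 → L0 miss [-]
  6 | R B6 → L0 hit [-]
  7 | R B1 → L1 miss wb→B4 [-]
  8 | R B1 → L1 hit [-]
  9 | W B1 → L1 hit [D]

DIRTY = [1]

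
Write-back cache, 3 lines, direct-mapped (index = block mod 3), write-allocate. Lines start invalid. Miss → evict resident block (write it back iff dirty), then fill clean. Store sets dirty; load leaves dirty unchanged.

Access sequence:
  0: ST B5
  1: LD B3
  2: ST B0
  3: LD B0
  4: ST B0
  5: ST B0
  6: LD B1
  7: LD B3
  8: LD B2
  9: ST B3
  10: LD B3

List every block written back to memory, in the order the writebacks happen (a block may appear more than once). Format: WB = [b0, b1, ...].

  0 | W B5 → L2 miss [D]
  1 | R B3 → L0 miss [-]
  2 | W B0 → L0 miss [D]
  3 | R B0 → L0 hit [D]
  4 | W B0 → L0 hit [D]
  5 | W B0 → L0 hit [D]
  6 | R B1 → L1 miss [-]
  7 | R B3 → L0 miss wb→B0 [-]
  8 | R B2 → L2 miss wb→B5 [-]
  9 | W B3 → L0 hit [D]
  10 | R B3 → L0 hit [D]

WB = [0, 5]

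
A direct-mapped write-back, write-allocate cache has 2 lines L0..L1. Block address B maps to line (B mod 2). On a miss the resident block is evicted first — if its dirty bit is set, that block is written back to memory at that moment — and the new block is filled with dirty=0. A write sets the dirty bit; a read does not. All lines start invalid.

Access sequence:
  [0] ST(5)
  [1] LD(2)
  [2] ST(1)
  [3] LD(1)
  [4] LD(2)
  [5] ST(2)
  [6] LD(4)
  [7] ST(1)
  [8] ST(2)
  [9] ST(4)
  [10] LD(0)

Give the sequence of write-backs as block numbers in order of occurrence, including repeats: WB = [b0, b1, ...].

0: W B5 -> L1 miss  d=D]
1: R B2 -> L0 miss  d=-]
2: W B1 -> L1 miss wb->B5  d=D]
3: R B1 -> L1 hit  d=D]
4: R B2 -> L0 hit  d=-]
5: W B2 -> L0 hit  d=D]
6: R B4 -> L0 miss wb->B2  d=-]
7: W B1 -> L1 hit  d=D]
8: W B2 -> L0 miss  d=D]
9: W B4 -> L0 miss wb->B2  d=D]
10: R B0 -> L0 miss wb->B4  d=-]

WB = [5, 2, 2, 4]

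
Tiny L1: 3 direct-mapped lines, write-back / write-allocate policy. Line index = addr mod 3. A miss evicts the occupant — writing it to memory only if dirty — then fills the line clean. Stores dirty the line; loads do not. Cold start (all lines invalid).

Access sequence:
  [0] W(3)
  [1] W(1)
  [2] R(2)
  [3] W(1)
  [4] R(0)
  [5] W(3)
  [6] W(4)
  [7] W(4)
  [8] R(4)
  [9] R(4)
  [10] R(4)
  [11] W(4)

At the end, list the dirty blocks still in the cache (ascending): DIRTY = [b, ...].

DIRTY = [3, 4]

0: W B3 → L0 miss [D]
1: W B1 → L1 miss [D]
2: R B2 → L2 miss [-]
3: W B1 → L1 hit [D]
4: R B0 → L0 miss wb→B3 [-]
5: W B3 → L0 miss [D]
6: W B4 → L1 miss wb→B1 [D]
7: W B4 → L1 hit [D]
8: R B4 → L1 hit [D]
9: R B4 → L1 hit [D]
10: R B4 → L1 hit [D]
11: W B4 → L1 hit [D]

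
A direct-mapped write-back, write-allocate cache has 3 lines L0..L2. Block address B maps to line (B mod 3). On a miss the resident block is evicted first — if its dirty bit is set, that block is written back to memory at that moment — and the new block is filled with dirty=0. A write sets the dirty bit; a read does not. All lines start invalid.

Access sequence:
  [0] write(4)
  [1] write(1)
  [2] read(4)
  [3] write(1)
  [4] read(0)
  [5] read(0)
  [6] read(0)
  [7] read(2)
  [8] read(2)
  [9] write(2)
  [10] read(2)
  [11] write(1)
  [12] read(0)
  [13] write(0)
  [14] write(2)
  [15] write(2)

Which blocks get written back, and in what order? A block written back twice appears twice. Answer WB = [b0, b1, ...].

WB = [4, 1]

  0 | W B4 → L1 miss [D]
  1 | W B1 → L1 miss wb→B4 [D]
  2 | R B4 → L1 miss wb→B1 [-]
  3 | W B1 → L1 miss [D]
  4 | R B0 → L0 miss [-]
  5 | R B0 → L0 hit [-]
  6 | R B0 → L0 hit [-]
  7 | R B2 → L2 miss [-]
  8 | R B2 → L2 hit [-]
  9 | W B2 → L2 hit [D]
  10 | R B2 → L2 hit [D]
  11 | W B1 → L1 hit [D]
  12 | R B0 → L0 hit [-]
  13 | W B0 → L0 hit [D]
  14 | W B2 → L2 hit [D]
  15 | W B2 → L2 hit [D]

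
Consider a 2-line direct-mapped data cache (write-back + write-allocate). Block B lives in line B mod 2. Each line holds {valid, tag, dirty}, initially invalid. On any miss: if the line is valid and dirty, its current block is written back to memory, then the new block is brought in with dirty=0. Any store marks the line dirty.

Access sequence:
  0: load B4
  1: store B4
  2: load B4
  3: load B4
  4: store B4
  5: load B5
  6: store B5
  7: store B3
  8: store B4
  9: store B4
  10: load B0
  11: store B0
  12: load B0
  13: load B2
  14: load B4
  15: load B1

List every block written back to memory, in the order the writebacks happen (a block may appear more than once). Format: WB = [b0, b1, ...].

WB = [5, 4, 0, 3]

0: R B4 -> L0 miss  d=-]
1: W B4 -> L0 hit  d=D]
2: R B4 -> L0 hit  d=D]
3: R B4 -> L0 hit  d=D]
4: W B4 -> L0 hit  d=D]
5: R B5 -> L1 miss  d=-]
6: W B5 -> L1 hit  d=D]
7: W B3 -> L1 miss wb->B5  d=D]
8: W B4 -> L0 hit  d=D]
9: W B4 -> L0 hit  d=D]
10: R B0 -> L0 miss wb->B4  d=-]
11: W B0 -> L0 hit  d=D]
12: R B0 -> L0 hit  d=D]
13: R B2 -> L0 miss wb->B0  d=-]
14: R B4 -> L0 miss  d=-]
15: R B1 -> L1 miss wb->B3  d=-]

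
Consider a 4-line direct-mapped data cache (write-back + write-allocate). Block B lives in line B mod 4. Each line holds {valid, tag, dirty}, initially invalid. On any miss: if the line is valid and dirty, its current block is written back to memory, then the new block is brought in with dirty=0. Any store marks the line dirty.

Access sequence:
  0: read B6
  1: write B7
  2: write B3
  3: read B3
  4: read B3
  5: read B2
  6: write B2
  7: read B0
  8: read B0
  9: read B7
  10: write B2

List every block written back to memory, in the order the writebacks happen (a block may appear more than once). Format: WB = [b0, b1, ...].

WB = [7, 3]

0: R B6 → L2 miss [-]
1: W B7 → L3 miss [D]
2: W B3 → L3 miss wb→B7 [D]
3: R B3 → L3 hit [D]
4: R B3 → L3 hit [D]
5: R B2 → L2 miss [-]
6: W B2 → L2 hit [D]
7: R B0 → L0 miss [-]
8: R B0 → L0 hit [-]
9: R B7 → L3 miss wb→B3 [-]
10: W B2 → L2 hit [D]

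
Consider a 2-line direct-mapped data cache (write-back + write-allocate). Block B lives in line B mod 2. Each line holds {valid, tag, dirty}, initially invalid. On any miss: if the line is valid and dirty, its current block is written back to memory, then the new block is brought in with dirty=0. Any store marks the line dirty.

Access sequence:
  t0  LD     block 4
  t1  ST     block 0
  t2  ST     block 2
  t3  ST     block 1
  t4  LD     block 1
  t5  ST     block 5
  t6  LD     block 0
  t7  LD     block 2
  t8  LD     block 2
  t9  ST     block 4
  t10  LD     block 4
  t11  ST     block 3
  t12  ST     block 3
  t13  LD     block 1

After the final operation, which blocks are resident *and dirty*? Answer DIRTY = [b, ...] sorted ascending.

  0 | R B4 → L0 miss [-]
  1 | W B0 → L0 miss [D]
  2 | W B2 → L0 miss wb→B0 [D]
  3 | W B1 → L1 miss [D]
  4 | R B1 → L1 hit [D]
  5 | W B5 → L1 miss wb→B1 [D]
  6 | R B0 → L0 miss wb→B2 [-]
  7 | R B2 → L0 miss [-]
  8 | R B2 → L0 hit [-]
  9 | W B4 → L0 miss [D]
  10 | R B4 → L0 hit [D]
  11 | W B3 → L1 miss wb→B5 [D]
  12 | W B3 → L1 hit [D]
  13 | R B1 → L1 miss wb→B3 [-]

DIRTY = [4]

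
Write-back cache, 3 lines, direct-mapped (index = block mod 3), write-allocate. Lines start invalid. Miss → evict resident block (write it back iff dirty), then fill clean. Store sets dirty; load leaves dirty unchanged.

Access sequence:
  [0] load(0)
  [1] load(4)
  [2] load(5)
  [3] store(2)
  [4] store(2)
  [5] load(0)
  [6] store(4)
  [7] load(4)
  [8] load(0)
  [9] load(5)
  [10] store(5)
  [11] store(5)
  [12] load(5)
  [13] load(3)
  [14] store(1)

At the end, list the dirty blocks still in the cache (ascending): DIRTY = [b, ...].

  0 | R B0 → L0 miss [-]
  1 | R B4 → L1 miss [-]
  2 | R B5 → L2 miss [-]
  3 | W B2 → L2 miss [D]
  4 | W B2 → L2 hit [D]
  5 | R B0 → L0 hit [-]
  6 | W B4 → L1 hit [D]
  7 | R B4 → L1 hit [D]
  8 | R B0 → L0 hit [-]
  9 | R B5 → L2 miss wb→B2 [-]
  10 | W B5 → L2 hit [D]
  11 | W B5 → L2 hit [D]
  12 | R B5 → L2 hit [D]
  13 | R B3 → L0 miss [-]
  14 | W B1 → L1 miss wb→B4 [D]

DIRTY = [1, 5]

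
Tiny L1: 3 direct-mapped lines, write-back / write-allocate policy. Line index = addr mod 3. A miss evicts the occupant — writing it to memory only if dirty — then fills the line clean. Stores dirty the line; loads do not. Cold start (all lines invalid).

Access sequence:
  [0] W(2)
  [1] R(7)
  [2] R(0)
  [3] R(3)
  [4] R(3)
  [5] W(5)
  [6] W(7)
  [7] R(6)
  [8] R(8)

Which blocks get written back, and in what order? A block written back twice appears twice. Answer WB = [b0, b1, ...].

WB = [2, 5]

0: W B2 → L2 miss [D]
1: R B7 → L1 miss [-]
2: R B0 → L0 miss [-]
3: R B3 → L0 miss [-]
4: R B3 → L0 hit [-]
5: W B5 → L2 miss wb→B2 [D]
6: W B7 → L1 hit [D]
7: R B6 → L0 miss [-]
8: R B8 → L2 miss wb→B5 [-]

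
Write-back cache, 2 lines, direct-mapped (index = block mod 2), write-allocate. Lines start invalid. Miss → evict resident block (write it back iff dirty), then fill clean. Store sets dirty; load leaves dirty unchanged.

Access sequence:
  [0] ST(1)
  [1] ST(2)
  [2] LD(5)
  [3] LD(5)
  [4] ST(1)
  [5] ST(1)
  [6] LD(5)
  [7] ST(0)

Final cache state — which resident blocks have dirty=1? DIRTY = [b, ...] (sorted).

DIRTY = [0]

0: W B1 → L1 miss [D]
1: W B2 → L0 miss [D]
2: R B5 → L1 miss wb→B1 [-]
3: R B5 → L1 hit [-]
4: W B1 → L1 miss [D]
5: W B1 → L1 hit [D]
6: R B5 → L1 miss wb→B1 [-]
7: W B0 → L0 miss wb→B2 [D]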